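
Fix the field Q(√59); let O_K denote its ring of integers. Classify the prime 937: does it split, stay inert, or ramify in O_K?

remains prime (inert)

Since 59 ≢ 1 mod 4, the ring of integers is ℤ[√59] with discriminant 4·59 = 236.
Since gcd(937, 236) = 1 the prime 937 does not ramify.
Euler's criterion: 59^468 mod 937 = 936. Thus (59|937) = -1.
Legendre symbol -1 ⇒ 937 is inert.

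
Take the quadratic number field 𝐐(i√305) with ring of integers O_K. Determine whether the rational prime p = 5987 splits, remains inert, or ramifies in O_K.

split

-305 mod 4 = 3, hence disc K = 4·(-305) = -1220 and O_K = ℤ[√-305].
5987 ∤ -1220, so 5987 is unramified.
Compute (-305/5987) via Euler: 5682^((5987-1)/2) mod 5987 = 1, so (-305/5987) = 1.
Legendre symbol 1 ⇒ 5987 is split.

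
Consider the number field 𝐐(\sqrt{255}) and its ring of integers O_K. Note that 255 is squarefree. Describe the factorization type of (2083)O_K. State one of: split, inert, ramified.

d = 255 ≡ 3 (mod 4), so O_K = ℤ[√255] and disc(K) = 4d = 1020.
disc(K) = 1020 is not divisible by 2083; 2083 is unramified.
Compute (255/2083) via Euler: 255^((2083-1)/2) mod 2083 = 1, so (255/2083) = 1.
Legendre symbol 1 ⇒ 2083 is split.

split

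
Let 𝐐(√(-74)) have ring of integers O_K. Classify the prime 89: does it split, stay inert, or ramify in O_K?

Since -74 ≢ 1 mod 4, the ring of integers is ℤ[√-74] with discriminant 4·(-74) = -296.
Since gcd(89, -296) = 1 the prime 89 does not ramify.
(-74/89) = 15^44 mod 89 = 88, giving Legendre symbol -1.
(-74/89) = -1, so 89 is inert.

p is inert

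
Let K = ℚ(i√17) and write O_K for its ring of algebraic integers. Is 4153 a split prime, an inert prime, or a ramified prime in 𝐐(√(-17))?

inert — (4153) stays prime in O_K

-17 mod 4 = 3, hence disc K = 4·(-17) = -68 and O_K = ℤ[√-17].
4153 ∤ -68, so 4153 is unramified.
(-17/4153) = 4136^2076 mod 4153 = 4152, giving Legendre symbol -1.
Legendre symbol -1 ⇒ 4153 is inert.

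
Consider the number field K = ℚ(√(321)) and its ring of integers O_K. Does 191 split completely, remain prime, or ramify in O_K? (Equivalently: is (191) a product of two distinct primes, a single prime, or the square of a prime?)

p splits

d = 321 ≡ 1 (mod 4), so O_K = ℤ[(1+√321)/2] and disc(K) = d = 321.
disc(K) = 321 is not divisible by 191; 191 is unramified.
Compute (321/191) via Euler: 130^((191-1)/2) mod 191 = 1, so (321/191) = 1.
d is a quadratic residue mod p, hence 191 splits in O_K.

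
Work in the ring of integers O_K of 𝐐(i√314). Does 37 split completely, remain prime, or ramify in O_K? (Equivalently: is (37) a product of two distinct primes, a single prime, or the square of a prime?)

-314 mod 4 = 2, hence disc K = 4·(-314) = -1256 and O_K = ℤ[√-314].
37 ∤ -1256, so 37 is unramified.
Euler's criterion: (-314)^18 mod 37 = 36. Thus (-314|37) = -1.
d is a non-residue mod p, hence 37 remains inert in O_K.

inert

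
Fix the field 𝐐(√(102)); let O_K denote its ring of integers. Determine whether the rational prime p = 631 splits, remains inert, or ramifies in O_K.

remains prime (inert)

d = 102 ≡ 2 (mod 4), so O_K = ℤ[√102] and disc(K) = 4d = 408.
631 ∤ 408, so 631 is unramified.
Compute (102/631) via Euler: 102^((631-1)/2) mod 631 = 630, so (102/631) = -1.
Legendre symbol -1 ⇒ 631 is inert.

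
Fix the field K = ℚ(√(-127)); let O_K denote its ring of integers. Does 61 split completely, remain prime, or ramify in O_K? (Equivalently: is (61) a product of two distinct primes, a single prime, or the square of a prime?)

-127 mod 4 = 1, hence disc K = -127 and O_K = ℤ[(1+√-127)/2].
61 ∤ -127, so 61 is unramified.
Euler's criterion: (-127)^30 mod 61 = 1. Thus (-127|61) = 1.
d is a quadratic residue mod p, hence 61 splits in O_K.

split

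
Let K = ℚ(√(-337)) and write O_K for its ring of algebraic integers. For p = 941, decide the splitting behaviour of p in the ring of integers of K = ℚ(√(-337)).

Since -337 ≢ 1 mod 4, the ring of integers is ℤ[√-337] with discriminant 4·(-337) = -1348.
disc(K) = -1348 is not divisible by 941; 941 is unramified.
(-337/941) = 604^470 mod 941 = 940, giving Legendre symbol -1.
Legendre symbol -1 ⇒ 941 is inert.

remains prime (inert)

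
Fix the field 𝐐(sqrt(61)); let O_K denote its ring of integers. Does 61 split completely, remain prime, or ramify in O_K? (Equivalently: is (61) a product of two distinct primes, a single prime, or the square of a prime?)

p ramifies

61 mod 4 = 1, hence disc K = 61 and O_K = ℤ[(1+√61)/2].
disc(K) = 61 = 61·1, so p = 61 is ramified.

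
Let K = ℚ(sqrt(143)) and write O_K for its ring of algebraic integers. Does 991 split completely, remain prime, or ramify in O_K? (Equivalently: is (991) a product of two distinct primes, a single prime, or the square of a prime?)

inert — (991) stays prime in O_K

Since 143 ≢ 1 mod 4, the ring of integers is ℤ[√143] with discriminant 4·143 = 572.
disc(K) = 572 is not divisible by 991; 991 is unramified.
Compute (143/991) via Euler: 143^((991-1)/2) mod 991 = 990, so (143/991) = -1.
Legendre symbol -1 ⇒ 991 is inert.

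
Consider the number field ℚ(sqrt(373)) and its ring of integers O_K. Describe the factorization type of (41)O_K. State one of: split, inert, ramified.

p splits

Since 373 ≡ 1 mod 4, the ring of integers is ℤ[(1+√373)/2] with discriminant 373.
disc(K) = 373 is not divisible by 41; 41 is unramified.
(373/41) = 4^20 mod 41 = 1, giving Legendre symbol 1.
Legendre symbol 1 ⇒ 41 is split.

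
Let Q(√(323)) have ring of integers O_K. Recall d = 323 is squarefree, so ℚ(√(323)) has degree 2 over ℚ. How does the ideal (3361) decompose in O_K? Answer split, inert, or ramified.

p is inert

d = 323 ≡ 3 (mod 4), so O_K = ℤ[√323] and disc(K) = 4d = 1292.
3361 ∤ 1292, so 3361 is unramified.
Euler's criterion: 323^1680 mod 3361 = 3360. Thus (323|3361) = -1.
Legendre symbol -1 ⇒ 3361 is inert.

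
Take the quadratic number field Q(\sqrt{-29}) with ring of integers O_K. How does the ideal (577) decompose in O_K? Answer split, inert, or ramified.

inert

-29 mod 4 = 3, hence disc K = 4·(-29) = -116 and O_K = ℤ[√-29].
Since gcd(577, -116) = 1 the prime 577 does not ramify.
(-29/577) = 548^288 mod 577 = 576, giving Legendre symbol -1.
Legendre symbol -1 ⇒ 577 is inert.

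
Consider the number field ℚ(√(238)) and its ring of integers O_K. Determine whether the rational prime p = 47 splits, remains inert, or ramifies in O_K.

splits completely

238 mod 4 = 2, hence disc K = 4·238 = 952 and O_K = ℤ[√238].
disc(K) = 952 is not divisible by 47; 47 is unramified.
Compute (238/47) via Euler: 3^((47-1)/2) mod 47 = 1, so (238/47) = 1.
d is a quadratic residue mod p, hence 47 splits in O_K.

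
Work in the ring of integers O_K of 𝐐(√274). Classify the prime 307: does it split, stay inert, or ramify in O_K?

Since 274 ≢ 1 mod 4, the ring of integers is ℤ[√274] with discriminant 4·274 = 1096.
Since gcd(307, 1096) = 1 the prime 307 does not ramify.
Euler's criterion: 274^153 mod 307 = 1. Thus (274|307) = 1.
(274/307) = 1, so 307 splits.

split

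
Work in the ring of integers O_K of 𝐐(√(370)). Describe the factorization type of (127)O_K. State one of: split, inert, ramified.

remains prime (inert)

370 mod 4 = 2, hence disc K = 4·370 = 1480 and O_K = ℤ[√370].
Since gcd(127, 1480) = 1 the prime 127 does not ramify.
(370/127) = 116^63 mod 127 = 126, giving Legendre symbol -1.
(370/127) = -1, so 127 is inert.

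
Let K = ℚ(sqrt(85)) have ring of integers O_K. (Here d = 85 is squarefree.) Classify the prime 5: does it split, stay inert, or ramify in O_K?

ramified — (5) = 𝔭²

d = 85 ≡ 1 (mod 4), so O_K = ℤ[(1+√85)/2] and disc(K) = d = 85.
Ramification test: 5 | 85. The prime 5 ramifies in K.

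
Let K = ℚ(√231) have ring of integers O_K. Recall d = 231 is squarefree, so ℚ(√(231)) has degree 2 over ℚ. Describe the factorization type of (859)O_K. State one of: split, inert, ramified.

d = 231 ≡ 3 (mod 4), so O_K = ℤ[√231] and disc(K) = 4d = 924.
859 ∤ 924, so 859 is unramified.
Compute (231/859) via Euler: 231^((859-1)/2) mod 859 = 1, so (231/859) = 1.
d is a quadratic residue mod p, hence 859 splits in O_K.

859 splits in O_K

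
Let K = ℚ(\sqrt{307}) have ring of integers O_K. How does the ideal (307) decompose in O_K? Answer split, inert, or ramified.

p ramifies

d = 307 ≡ 3 (mod 4), so O_K = ℤ[√307] and disc(K) = 4d = 1228.
disc(K) = 1228 = 307·4, so p = 307 is ramified.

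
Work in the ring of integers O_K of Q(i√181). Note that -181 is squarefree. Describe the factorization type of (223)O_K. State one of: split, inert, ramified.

inert

Since -181 ≢ 1 mod 4, the ring of integers is ℤ[√-181] with discriminant 4·(-181) = -724.
Since gcd(223, -724) = 1 the prime 223 does not ramify.
(-181/223) = 42^111 mod 223 = 222, giving Legendre symbol -1.
d is a non-residue mod p, hence 223 remains inert in O_K.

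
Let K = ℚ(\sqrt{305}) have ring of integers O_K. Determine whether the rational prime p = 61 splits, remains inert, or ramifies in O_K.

ramified — (61) = 𝔭²

Since 305 ≡ 1 mod 4, the ring of integers is ℤ[(1+√305)/2] with discriminant 305.
61 divides disc(K) = 305, so 61 ramifies.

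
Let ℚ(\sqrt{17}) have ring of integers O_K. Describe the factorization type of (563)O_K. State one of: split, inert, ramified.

split

d = 17 ≡ 1 (mod 4), so O_K = ℤ[(1+√17)/2] and disc(K) = d = 17.
Since gcd(563, 17) = 1 the prime 563 does not ramify.
Euler's criterion: 17^281 mod 563 = 1. Thus (17|563) = 1.
d is a quadratic residue mod p, hence 563 splits in O_K.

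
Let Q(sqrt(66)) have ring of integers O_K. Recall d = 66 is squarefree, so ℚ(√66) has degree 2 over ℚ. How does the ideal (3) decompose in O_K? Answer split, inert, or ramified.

d = 66 ≡ 2 (mod 4), so O_K = ℤ[√66] and disc(K) = 4d = 264.
disc(K) = 264 = 3·88, so p = 3 is ramified.

ramifies in O_K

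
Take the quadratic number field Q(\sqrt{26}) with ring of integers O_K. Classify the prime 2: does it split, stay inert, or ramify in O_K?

26 mod 4 = 2, hence disc K = 4·26 = 104 and O_K = ℤ[√26].
2 divides disc(K) = 104, so 2 ramifies.

p ramifies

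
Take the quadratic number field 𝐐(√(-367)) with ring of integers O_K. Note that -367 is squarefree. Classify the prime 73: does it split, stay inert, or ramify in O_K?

p splits

d = -367 ≡ 1 (mod 4), so O_K = ℤ[(1+√-367)/2] and disc(K) = d = -367.
disc(K) = -367 is not divisible by 73; 73 is unramified.
Legendre symbol by Euler's criterion: (-367/73) ≡ (-367)^36 ≡ 1 (mod 73), i.e. (-367/73) = 1.
(-367/73) = 1, so 73 splits.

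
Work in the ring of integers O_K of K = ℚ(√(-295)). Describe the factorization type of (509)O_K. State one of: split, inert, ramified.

remains prime (inert)

-295 mod 4 = 1, hence disc K = -295 and O_K = ℤ[(1+√-295)/2].
509 ∤ -295, so 509 is unramified.
(-295/509) = 214^254 mod 509 = 508, giving Legendre symbol -1.
d is a non-residue mod p, hence 509 remains inert in O_K.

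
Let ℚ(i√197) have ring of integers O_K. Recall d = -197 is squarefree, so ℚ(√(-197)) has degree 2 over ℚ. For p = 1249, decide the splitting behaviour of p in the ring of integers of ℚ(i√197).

d = -197 ≡ 3 (mod 4), so O_K = ℤ[√-197] and disc(K) = 4d = -788.
1249 ∤ -788, so 1249 is unramified.
(-197/1249) = 1052^624 mod 1249 = 1248, giving Legendre symbol -1.
(-197/1249) = -1, so 1249 is inert.

inert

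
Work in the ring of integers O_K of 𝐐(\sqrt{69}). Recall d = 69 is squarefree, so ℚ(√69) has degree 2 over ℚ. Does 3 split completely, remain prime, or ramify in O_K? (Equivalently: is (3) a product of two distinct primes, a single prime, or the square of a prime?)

d = 69 ≡ 1 (mod 4), so O_K = ℤ[(1+√69)/2] and disc(K) = d = 69.
3 divides disc(K) = 69, so 3 ramifies.

ramified — (3) = 𝔭²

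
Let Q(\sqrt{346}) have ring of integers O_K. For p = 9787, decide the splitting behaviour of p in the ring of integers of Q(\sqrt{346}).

p splits

346 mod 4 = 2, hence disc K = 4·346 = 1384 and O_K = ℤ[√346].
9787 ∤ 1384, so 9787 is unramified.
Euler's criterion: 346^4893 mod 9787 = 1. Thus (346|9787) = 1.
d is a quadratic residue mod p, hence 9787 splits in O_K.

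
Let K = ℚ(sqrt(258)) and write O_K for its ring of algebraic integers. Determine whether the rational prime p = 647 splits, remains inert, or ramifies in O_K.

splits completely

d = 258 ≡ 2 (mod 4), so O_K = ℤ[√258] and disc(K) = 4d = 1032.
disc(K) = 1032 is not divisible by 647; 647 is unramified.
(258/647) = 258^323 mod 647 = 1, giving Legendre symbol 1.
d is a quadratic residue mod p, hence 647 splits in O_K.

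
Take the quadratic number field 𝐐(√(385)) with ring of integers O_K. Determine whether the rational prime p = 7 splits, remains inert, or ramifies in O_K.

ramified — (7) = 𝔭²

Since 385 ≡ 1 mod 4, the ring of integers is ℤ[(1+√385)/2] with discriminant 385.
disc(K) = 385 = 7·55, so p = 7 is ramified.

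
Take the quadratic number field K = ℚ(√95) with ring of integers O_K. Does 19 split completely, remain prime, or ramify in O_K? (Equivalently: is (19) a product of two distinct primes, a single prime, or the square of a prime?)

ramified — (19) = 𝔭²

Since 95 ≢ 1 mod 4, the ring of integers is ℤ[√95] with discriminant 4·95 = 380.
19 divides disc(K) = 380, so 19 ramifies.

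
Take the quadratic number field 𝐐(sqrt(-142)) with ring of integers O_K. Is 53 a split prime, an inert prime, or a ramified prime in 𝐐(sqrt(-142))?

p splits

-142 mod 4 = 2, hence disc K = 4·(-142) = -568 and O_K = ℤ[√-142].
Since gcd(53, -568) = 1 the prime 53 does not ramify.
Compute (-142/53) via Euler: 17^((53-1)/2) mod 53 = 1, so (-142/53) = 1.
Legendre symbol 1 ⇒ 53 is split.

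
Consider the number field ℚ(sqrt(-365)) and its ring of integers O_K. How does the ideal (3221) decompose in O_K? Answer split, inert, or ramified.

split

Since -365 ≢ 1 mod 4, the ring of integers is ℤ[√-365] with discriminant 4·(-365) = -1460.
Since gcd(3221, -1460) = 1 the prime 3221 does not ramify.
(-365/3221) = 2856^1610 mod 3221 = 1, giving Legendre symbol 1.
d is a quadratic residue mod p, hence 3221 splits in O_K.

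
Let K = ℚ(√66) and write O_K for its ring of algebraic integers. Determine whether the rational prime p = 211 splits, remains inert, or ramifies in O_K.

211 splits in O_K

66 mod 4 = 2, hence disc K = 4·66 = 264 and O_K = ℤ[√66].
Since gcd(211, 264) = 1 the prime 211 does not ramify.
Euler's criterion: 66^105 mod 211 = 1. Thus (66|211) = 1.
Legendre symbol 1 ⇒ 211 is split.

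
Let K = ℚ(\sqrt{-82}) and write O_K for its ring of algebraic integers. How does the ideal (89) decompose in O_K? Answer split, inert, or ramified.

-82 mod 4 = 2, hence disc K = 4·(-82) = -328 and O_K = ℤ[√-82].
Since gcd(89, -328) = 1 the prime 89 does not ramify.
(-82/89) = 7^44 mod 89 = 88, giving Legendre symbol -1.
d is a non-residue mod p, hence 89 remains inert in O_K.

p is inert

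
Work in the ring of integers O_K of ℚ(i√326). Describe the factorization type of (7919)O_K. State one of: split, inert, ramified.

splits completely

Since -326 ≢ 1 mod 4, the ring of integers is ℤ[√-326] with discriminant 4·(-326) = -1304.
Since gcd(7919, -1304) = 1 the prime 7919 does not ramify.
Compute (-326/7919) via Euler: 7593^((7919-1)/2) mod 7919 = 1, so (-326/7919) = 1.
d is a quadratic residue mod p, hence 7919 splits in O_K.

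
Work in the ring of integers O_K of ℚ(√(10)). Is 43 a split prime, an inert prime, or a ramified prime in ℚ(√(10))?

43 splits in O_K

10 mod 4 = 2, hence disc K = 4·10 = 40 and O_K = ℤ[√10].
Since gcd(43, 40) = 1 the prime 43 does not ramify.
Compute (10/43) via Euler: 10^((43-1)/2) mod 43 = 1, so (10/43) = 1.
d is a quadratic residue mod p, hence 43 splits in O_K.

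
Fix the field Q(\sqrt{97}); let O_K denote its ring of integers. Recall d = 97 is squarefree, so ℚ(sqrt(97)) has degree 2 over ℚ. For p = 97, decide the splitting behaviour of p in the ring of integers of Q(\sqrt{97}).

ramifies in O_K

d = 97 ≡ 1 (mod 4), so O_K = ℤ[(1+√97)/2] and disc(K) = d = 97.
disc(K) = 97 = 97·1, so p = 97 is ramified.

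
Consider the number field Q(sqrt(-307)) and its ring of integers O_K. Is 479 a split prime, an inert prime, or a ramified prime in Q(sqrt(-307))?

p is inert

d = -307 ≡ 1 (mod 4), so O_K = ℤ[(1+√-307)/2] and disc(K) = d = -307.
disc(K) = -307 is not divisible by 479; 479 is unramified.
Euler's criterion: (-307)^239 mod 479 = 478. Thus (-307|479) = -1.
d is a non-residue mod p, hence 479 remains inert in O_K.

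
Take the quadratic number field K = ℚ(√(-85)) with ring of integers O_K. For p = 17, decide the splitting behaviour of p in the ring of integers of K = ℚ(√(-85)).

-85 mod 4 = 3, hence disc K = 4·(-85) = -340 and O_K = ℤ[√-85].
17 divides disc(K) = -340, so 17 ramifies.

ramifies in O_K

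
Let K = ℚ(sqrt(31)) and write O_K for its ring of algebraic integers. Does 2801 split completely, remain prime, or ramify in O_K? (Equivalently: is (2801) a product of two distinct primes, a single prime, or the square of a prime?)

inert

d = 31 ≡ 3 (mod 4), so O_K = ℤ[√31] and disc(K) = 4d = 124.
Since gcd(2801, 124) = 1 the prime 2801 does not ramify.
(31/2801) = 31^1400 mod 2801 = 2800, giving Legendre symbol -1.
(31/2801) = -1, so 2801 is inert.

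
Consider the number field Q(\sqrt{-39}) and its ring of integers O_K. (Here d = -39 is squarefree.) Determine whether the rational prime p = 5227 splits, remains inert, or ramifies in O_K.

5227 splits in O_K

Since -39 ≡ 1 mod 4, the ring of integers is ℤ[(1+√-39)/2] with discriminant -39.
disc(K) = -39 is not divisible by 5227; 5227 is unramified.
Euler's criterion: (-39)^2613 mod 5227 = 1. Thus (-39|5227) = 1.
(-39/5227) = 1, so 5227 splits.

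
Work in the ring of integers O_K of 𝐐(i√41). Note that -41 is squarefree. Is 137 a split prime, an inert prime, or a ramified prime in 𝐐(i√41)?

-41 mod 4 = 3, hence disc K = 4·(-41) = -164 and O_K = ℤ[√-41].
137 ∤ -164, so 137 is unramified.
Legendre symbol by Euler's criterion: (-41/137) ≡ (-41)^68 ≡ 136 (mod 137), i.e. (-41/137) = -1.
d is a non-residue mod p, hence 137 remains inert in O_K.

137 remains inert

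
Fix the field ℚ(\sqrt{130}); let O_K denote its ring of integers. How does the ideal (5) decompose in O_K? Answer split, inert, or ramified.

130 mod 4 = 2, hence disc K = 4·130 = 520 and O_K = ℤ[√130].
5 divides disc(K) = 520, so 5 ramifies.

5 is ramified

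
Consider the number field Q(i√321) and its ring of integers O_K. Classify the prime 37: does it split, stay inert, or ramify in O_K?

splits completely

Since -321 ≢ 1 mod 4, the ring of integers is ℤ[√-321] with discriminant 4·(-321) = -1284.
Since gcd(37, -1284) = 1 the prime 37 does not ramify.
(-321/37) = 12^18 mod 37 = 1, giving Legendre symbol 1.
Legendre symbol 1 ⇒ 37 is split.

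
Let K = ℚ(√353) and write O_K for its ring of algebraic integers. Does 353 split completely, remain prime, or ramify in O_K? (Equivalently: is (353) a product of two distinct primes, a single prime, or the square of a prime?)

353 is ramified

353 mod 4 = 1, hence disc K = 353 and O_K = ℤ[(1+√353)/2].
Ramification test: 353 | 353. The prime 353 ramifies in K.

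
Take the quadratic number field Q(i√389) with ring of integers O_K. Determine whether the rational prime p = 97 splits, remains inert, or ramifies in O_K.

d = -389 ≡ 3 (mod 4), so O_K = ℤ[√-389] and disc(K) = 4d = -1556.
disc(K) = -1556 is not divisible by 97; 97 is unramified.
Euler's criterion: (-389)^48 mod 97 = 1. Thus (-389|97) = 1.
Legendre symbol 1 ⇒ 97 is split.

splits completely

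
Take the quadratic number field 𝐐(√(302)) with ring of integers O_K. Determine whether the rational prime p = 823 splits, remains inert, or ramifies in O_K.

inert — (823) stays prime in O_K

Since 302 ≢ 1 mod 4, the ring of integers is ℤ[√302] with discriminant 4·302 = 1208.
disc(K) = 1208 is not divisible by 823; 823 is unramified.
(302/823) = 302^411 mod 823 = 822, giving Legendre symbol -1.
Legendre symbol -1 ⇒ 823 is inert.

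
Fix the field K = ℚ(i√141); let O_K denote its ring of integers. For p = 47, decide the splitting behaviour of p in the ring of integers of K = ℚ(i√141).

ramified

-141 mod 4 = 3, hence disc K = 4·(-141) = -564 and O_K = ℤ[√-141].
47 divides disc(K) = -564, so 47 ramifies.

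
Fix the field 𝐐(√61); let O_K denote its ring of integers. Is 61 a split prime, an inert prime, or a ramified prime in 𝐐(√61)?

Since 61 ≡ 1 mod 4, the ring of integers is ℤ[(1+√61)/2] with discriminant 61.
Ramification test: 61 | 61. The prime 61 ramifies in K.

ramified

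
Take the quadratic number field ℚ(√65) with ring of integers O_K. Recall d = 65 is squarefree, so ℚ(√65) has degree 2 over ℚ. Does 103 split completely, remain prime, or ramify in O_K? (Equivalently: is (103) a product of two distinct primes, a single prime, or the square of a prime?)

d = 65 ≡ 1 (mod 4), so O_K = ℤ[(1+√65)/2] and disc(K) = d = 65.
Since gcd(103, 65) = 1 the prime 103 does not ramify.
Compute (65/103) via Euler: 65^((103-1)/2) mod 103 = 102, so (65/103) = -1.
Legendre symbol -1 ⇒ 103 is inert.

inert — (103) stays prime in O_K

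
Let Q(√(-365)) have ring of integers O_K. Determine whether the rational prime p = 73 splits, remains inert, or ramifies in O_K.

ramified

-365 mod 4 = 3, hence disc K = 4·(-365) = -1460 and O_K = ℤ[√-365].
Ramification test: 73 | -1460. The prime 73 ramifies in K.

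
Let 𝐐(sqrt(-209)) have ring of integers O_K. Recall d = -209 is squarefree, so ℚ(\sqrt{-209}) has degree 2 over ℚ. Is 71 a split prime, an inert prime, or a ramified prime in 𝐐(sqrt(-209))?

Since -209 ≢ 1 mod 4, the ring of integers is ℤ[√-209] with discriminant 4·(-209) = -836.
71 ∤ -836, so 71 is unramified.
Euler's criterion: (-209)^35 mod 71 = 1. Thus (-209|71) = 1.
(-209/71) = 1, so 71 splits.

splits completely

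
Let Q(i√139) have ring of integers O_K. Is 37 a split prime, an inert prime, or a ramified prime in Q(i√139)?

p splits

d = -139 ≡ 1 (mod 4), so O_K = ℤ[(1+√-139)/2] and disc(K) = d = -139.
37 ∤ -139, so 37 is unramified.
Legendre symbol by Euler's criterion: (-139/37) ≡ (-139)^18 ≡ 1 (mod 37), i.e. (-139/37) = 1.
(-139/37) = 1, so 37 splits.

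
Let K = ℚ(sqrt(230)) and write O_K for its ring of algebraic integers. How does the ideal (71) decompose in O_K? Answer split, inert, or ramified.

d = 230 ≡ 2 (mod 4), so O_K = ℤ[√230] and disc(K) = 4d = 920.
Since gcd(71, 920) = 1 the prime 71 does not ramify.
Compute (230/71) via Euler: 17^((71-1)/2) mod 71 = 70, so (230/71) = -1.
Legendre symbol -1 ⇒ 71 is inert.

inert — (71) stays prime in O_K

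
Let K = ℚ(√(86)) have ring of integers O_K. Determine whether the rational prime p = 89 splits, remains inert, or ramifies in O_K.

86 mod 4 = 2, hence disc K = 4·86 = 344 and O_K = ℤ[√86].
disc(K) = 344 is not divisible by 89; 89 is unramified.
(86/89) = 86^44 mod 89 = 88, giving Legendre symbol -1.
d is a non-residue mod p, hence 89 remains inert in O_K.

p is inert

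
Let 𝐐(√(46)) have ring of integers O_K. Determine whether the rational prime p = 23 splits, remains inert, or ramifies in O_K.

d = 46 ≡ 2 (mod 4), so O_K = ℤ[√46] and disc(K) = 4d = 184.
Ramification test: 23 | 184. The prime 23 ramifies in K.

23 is ramified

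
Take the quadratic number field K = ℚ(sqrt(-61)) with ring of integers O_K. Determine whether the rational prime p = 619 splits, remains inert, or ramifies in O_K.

inert — (619) stays prime in O_K

Since -61 ≢ 1 mod 4, the ring of integers is ℤ[√-61] with discriminant 4·(-61) = -244.
disc(K) = -244 is not divisible by 619; 619 is unramified.
Euler's criterion: (-61)^309 mod 619 = 618. Thus (-61|619) = -1.
(-61/619) = -1, so 619 is inert.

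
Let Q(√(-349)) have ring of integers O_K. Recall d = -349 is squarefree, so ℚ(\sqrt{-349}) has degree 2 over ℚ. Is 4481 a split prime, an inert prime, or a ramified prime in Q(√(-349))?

p splits

Since -349 ≢ 1 mod 4, the ring of integers is ℤ[√-349] with discriminant 4·(-349) = -1396.
Since gcd(4481, -1396) = 1 the prime 4481 does not ramify.
(-349/4481) = 4132^2240 mod 4481 = 1, giving Legendre symbol 1.
d is a quadratic residue mod p, hence 4481 splits in O_K.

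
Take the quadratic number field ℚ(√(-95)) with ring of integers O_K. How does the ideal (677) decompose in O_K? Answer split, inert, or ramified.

p splits

-95 mod 4 = 1, hence disc K = -95 and O_K = ℤ[(1+√-95)/2].
Since gcd(677, -95) = 1 the prime 677 does not ramify.
Compute (-95/677) via Euler: 582^((677-1)/2) mod 677 = 1, so (-95/677) = 1.
d is a quadratic residue mod p, hence 677 splits in O_K.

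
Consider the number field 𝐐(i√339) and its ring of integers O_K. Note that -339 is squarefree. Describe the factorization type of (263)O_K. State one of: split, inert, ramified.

-339 mod 4 = 1, hence disc K = -339 and O_K = ℤ[(1+√-339)/2].
Since gcd(263, -339) = 1 the prime 263 does not ramify.
Compute (-339/263) via Euler: 187^((263-1)/2) mod 263 = 1, so (-339/263) = 1.
(-339/263) = 1, so 263 splits.

split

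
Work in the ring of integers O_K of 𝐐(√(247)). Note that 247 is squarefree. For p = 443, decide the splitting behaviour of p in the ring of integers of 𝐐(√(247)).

inert

Since 247 ≢ 1 mod 4, the ring of integers is ℤ[√247] with discriminant 4·247 = 988.
Since gcd(443, 988) = 1 the prime 443 does not ramify.
(247/443) = 247^221 mod 443 = 442, giving Legendre symbol -1.
d is a non-residue mod p, hence 443 remains inert in O_K.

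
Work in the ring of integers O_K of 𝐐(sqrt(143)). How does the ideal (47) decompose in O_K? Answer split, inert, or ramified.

p splits

143 mod 4 = 3, hence disc K = 4·143 = 572 and O_K = ℤ[√143].
disc(K) = 572 is not divisible by 47; 47 is unramified.
Euler's criterion: 143^23 mod 47 = 1. Thus (143|47) = 1.
(143/47) = 1, so 47 splits.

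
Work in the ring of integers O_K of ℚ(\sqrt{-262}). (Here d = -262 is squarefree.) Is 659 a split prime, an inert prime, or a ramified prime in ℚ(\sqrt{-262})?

d = -262 ≡ 2 (mod 4), so O_K = ℤ[√-262] and disc(K) = 4d = -1048.
659 ∤ -1048, so 659 is unramified.
Euler's criterion: (-262)^329 mod 659 = 658. Thus (-262|659) = -1.
Legendre symbol -1 ⇒ 659 is inert.

remains prime (inert)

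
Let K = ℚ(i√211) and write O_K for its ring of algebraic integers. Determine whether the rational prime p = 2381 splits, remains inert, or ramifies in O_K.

d = -211 ≡ 1 (mod 4), so O_K = ℤ[(1+√-211)/2] and disc(K) = d = -211.
2381 ∤ -211, so 2381 is unramified.
Legendre symbol by Euler's criterion: (-211/2381) ≡ (-211)^1190 ≡ 2380 (mod 2381), i.e. (-211/2381) = -1.
(-211/2381) = -1, so 2381 is inert.

inert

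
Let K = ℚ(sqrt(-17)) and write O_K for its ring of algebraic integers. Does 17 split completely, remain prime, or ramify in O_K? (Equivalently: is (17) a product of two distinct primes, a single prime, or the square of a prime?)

d = -17 ≡ 3 (mod 4), so O_K = ℤ[√-17] and disc(K) = 4d = -68.
disc(K) = -68 = 17·(-4), so p = 17 is ramified.

17 is ramified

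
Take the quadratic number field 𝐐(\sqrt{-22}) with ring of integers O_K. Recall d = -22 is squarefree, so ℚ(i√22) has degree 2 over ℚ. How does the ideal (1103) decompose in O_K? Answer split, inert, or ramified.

-22 mod 4 = 2, hence disc K = 4·(-22) = -88 and O_K = ℤ[√-22].
disc(K) = -88 is not divisible by 1103; 1103 is unramified.
Compute (-22/1103) via Euler: 1081^((1103-1)/2) mod 1103 = 1, so (-22/1103) = 1.
d is a quadratic residue mod p, hence 1103 splits in O_K.

split — (1103) = 𝔭₁𝔭₂ with 𝔭₁ ≠ 𝔭₂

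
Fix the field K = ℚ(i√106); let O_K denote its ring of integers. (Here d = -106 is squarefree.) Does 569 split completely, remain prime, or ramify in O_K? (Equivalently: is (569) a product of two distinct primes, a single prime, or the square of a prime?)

-106 mod 4 = 2, hence disc K = 4·(-106) = -424 and O_K = ℤ[√-106].
disc(K) = -424 is not divisible by 569; 569 is unramified.
Legendre symbol by Euler's criterion: (-106/569) ≡ (-106)^284 ≡ 568 (mod 569), i.e. (-106/569) = -1.
d is a non-residue mod p, hence 569 remains inert in O_K.

inert — (569) stays prime in O_K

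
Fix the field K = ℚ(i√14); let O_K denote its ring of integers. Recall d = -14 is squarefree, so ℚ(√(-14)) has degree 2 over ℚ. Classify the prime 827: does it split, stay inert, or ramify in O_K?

inert — (827) stays prime in O_K

Since -14 ≢ 1 mod 4, the ring of integers is ℤ[√-14] with discriminant 4·(-14) = -56.
827 ∤ -56, so 827 is unramified.
Compute (-14/827) via Euler: 813^((827-1)/2) mod 827 = 826, so (-14/827) = -1.
d is a non-residue mod p, hence 827 remains inert in O_K.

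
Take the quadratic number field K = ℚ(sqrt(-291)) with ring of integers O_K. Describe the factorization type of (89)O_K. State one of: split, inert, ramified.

p is inert

d = -291 ≡ 1 (mod 4), so O_K = ℤ[(1+√-291)/2] and disc(K) = d = -291.
Since gcd(89, -291) = 1 the prime 89 does not ramify.
Euler's criterion: (-291)^44 mod 89 = 88. Thus (-291|89) = -1.
Legendre symbol -1 ⇒ 89 is inert.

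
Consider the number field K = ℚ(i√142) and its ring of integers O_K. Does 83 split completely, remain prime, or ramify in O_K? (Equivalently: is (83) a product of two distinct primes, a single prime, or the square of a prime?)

remains prime (inert)

-142 mod 4 = 2, hence disc K = 4·(-142) = -568 and O_K = ℤ[√-142].
disc(K) = -568 is not divisible by 83; 83 is unramified.
(-142/83) = 24^41 mod 83 = 82, giving Legendre symbol -1.
(-142/83) = -1, so 83 is inert.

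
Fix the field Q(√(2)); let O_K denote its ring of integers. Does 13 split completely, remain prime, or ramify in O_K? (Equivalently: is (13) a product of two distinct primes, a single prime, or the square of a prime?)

d = 2 ≡ 2 (mod 4), so O_K = ℤ[√2] and disc(K) = 4d = 8.
13 ∤ 8, so 13 is unramified.
Legendre symbol by Euler's criterion: (2/13) ≡ 2^6 ≡ 12 (mod 13), i.e. (2/13) = -1.
(2/13) = -1, so 13 is inert.

remains prime (inert)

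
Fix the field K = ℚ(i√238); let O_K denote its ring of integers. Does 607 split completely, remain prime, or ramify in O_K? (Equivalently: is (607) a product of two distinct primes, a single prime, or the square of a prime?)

607 splits in O_K

Since -238 ≢ 1 mod 4, the ring of integers is ℤ[√-238] with discriminant 4·(-238) = -952.
disc(K) = -952 is not divisible by 607; 607 is unramified.
Euler's criterion: (-238)^303 mod 607 = 1. Thus (-238|607) = 1.
Legendre symbol 1 ⇒ 607 is split.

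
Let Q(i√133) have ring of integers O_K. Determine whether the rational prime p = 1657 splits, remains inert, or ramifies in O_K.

inert

Since -133 ≢ 1 mod 4, the ring of integers is ℤ[√-133] with discriminant 4·(-133) = -532.
disc(K) = -532 is not divisible by 1657; 1657 is unramified.
Legendre symbol by Euler's criterion: (-133/1657) ≡ (-133)^828 ≡ 1656 (mod 1657), i.e. (-133/1657) = -1.
Legendre symbol -1 ⇒ 1657 is inert.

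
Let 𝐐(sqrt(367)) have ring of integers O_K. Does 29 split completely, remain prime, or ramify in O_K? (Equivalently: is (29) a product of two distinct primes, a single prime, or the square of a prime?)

Since 367 ≢ 1 mod 4, the ring of integers is ℤ[√367] with discriminant 4·367 = 1468.
disc(K) = 1468 is not divisible by 29; 29 is unramified.
Euler's criterion: 367^14 mod 29 = 28. Thus (367|29) = -1.
(367/29) = -1, so 29 is inert.

p is inert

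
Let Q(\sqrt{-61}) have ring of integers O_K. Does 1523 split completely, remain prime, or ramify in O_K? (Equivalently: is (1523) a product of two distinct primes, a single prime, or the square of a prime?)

1523 splits in O_K

-61 mod 4 = 3, hence disc K = 4·(-61) = -244 and O_K = ℤ[√-61].
1523 ∤ -244, so 1523 is unramified.
Compute (-61/1523) via Euler: 1462^((1523-1)/2) mod 1523 = 1, so (-61/1523) = 1.
d is a quadratic residue mod p, hence 1523 splits in O_K.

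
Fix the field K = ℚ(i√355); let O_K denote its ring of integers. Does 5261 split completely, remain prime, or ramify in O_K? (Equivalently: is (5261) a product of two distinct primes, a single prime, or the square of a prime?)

5261 remains inert

-355 mod 4 = 1, hence disc K = -355 and O_K = ℤ[(1+√-355)/2].
5261 ∤ -355, so 5261 is unramified.
(-355/5261) = 4906^2630 mod 5261 = 5260, giving Legendre symbol -1.
(-355/5261) = -1, so 5261 is inert.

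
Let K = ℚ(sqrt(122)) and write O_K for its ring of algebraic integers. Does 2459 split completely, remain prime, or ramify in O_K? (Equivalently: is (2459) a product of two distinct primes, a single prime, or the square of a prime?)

remains prime (inert)

d = 122 ≡ 2 (mod 4), so O_K = ℤ[√122] and disc(K) = 4d = 488.
disc(K) = 488 is not divisible by 2459; 2459 is unramified.
Compute (122/2459) via Euler: 122^((2459-1)/2) mod 2459 = 2458, so (122/2459) = -1.
d is a non-residue mod p, hence 2459 remains inert in O_K.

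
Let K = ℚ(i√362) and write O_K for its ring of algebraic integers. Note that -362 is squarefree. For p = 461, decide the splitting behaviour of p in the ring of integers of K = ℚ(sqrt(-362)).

Since -362 ≢ 1 mod 4, the ring of integers is ℤ[√-362] with discriminant 4·(-362) = -1448.
461 ∤ -1448, so 461 is unramified.
Legendre symbol by Euler's criterion: (-362/461) ≡ (-362)^230 ≡ 460 (mod 461), i.e. (-362/461) = -1.
(-362/461) = -1, so 461 is inert.

p is inert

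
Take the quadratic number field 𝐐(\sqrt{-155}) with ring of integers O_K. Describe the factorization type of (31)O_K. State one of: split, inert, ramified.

ramified — (31) = 𝔭²

-155 mod 4 = 1, hence disc K = -155 and O_K = ℤ[(1+√-155)/2].
31 divides disc(K) = -155, so 31 ramifies.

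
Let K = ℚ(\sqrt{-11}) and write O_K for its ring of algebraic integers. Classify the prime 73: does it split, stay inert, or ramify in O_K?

remains prime (inert)

Since -11 ≡ 1 mod 4, the ring of integers is ℤ[(1+√-11)/2] with discriminant -11.
73 ∤ -11, so 73 is unramified.
Euler's criterion: (-11)^36 mod 73 = 72. Thus (-11|73) = -1.
(-11/73) = -1, so 73 is inert.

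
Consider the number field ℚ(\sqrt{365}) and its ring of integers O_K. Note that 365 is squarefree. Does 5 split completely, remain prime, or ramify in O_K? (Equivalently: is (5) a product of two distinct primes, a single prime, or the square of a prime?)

365 mod 4 = 1, hence disc K = 365 and O_K = ℤ[(1+√365)/2].
Ramification test: 5 | 365. The prime 5 ramifies in K.

5 is ramified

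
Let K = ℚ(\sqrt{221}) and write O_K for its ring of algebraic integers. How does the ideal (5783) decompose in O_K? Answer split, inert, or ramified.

5783 splits in O_K

Since 221 ≡ 1 mod 4, the ring of integers is ℤ[(1+√221)/2] with discriminant 221.
Since gcd(5783, 221) = 1 the prime 5783 does not ramify.
Euler's criterion: 221^2891 mod 5783 = 1. Thus (221|5783) = 1.
Legendre symbol 1 ⇒ 5783 is split.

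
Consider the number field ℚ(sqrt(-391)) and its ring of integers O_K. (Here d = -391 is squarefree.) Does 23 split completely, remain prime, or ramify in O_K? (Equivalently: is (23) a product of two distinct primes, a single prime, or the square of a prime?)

ramifies in O_K

Since -391 ≡ 1 mod 4, the ring of integers is ℤ[(1+√-391)/2] with discriminant -391.
23 divides disc(K) = -391, so 23 ramifies.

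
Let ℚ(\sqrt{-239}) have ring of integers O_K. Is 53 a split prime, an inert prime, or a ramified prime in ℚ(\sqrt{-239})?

53 remains inert

d = -239 ≡ 1 (mod 4), so O_K = ℤ[(1+√-239)/2] and disc(K) = d = -239.
Since gcd(53, -239) = 1 the prime 53 does not ramify.
Euler's criterion: (-239)^26 mod 53 = 52. Thus (-239|53) = -1.
(-239/53) = -1, so 53 is inert.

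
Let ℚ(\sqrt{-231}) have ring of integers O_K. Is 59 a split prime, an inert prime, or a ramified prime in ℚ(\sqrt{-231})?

d = -231 ≡ 1 (mod 4), so O_K = ℤ[(1+√-231)/2] and disc(K) = d = -231.
Since gcd(59, -231) = 1 the prime 59 does not ramify.
Compute (-231/59) via Euler: 5^((59-1)/2) mod 59 = 1, so (-231/59) = 1.
Legendre symbol 1 ⇒ 59 is split.

p splits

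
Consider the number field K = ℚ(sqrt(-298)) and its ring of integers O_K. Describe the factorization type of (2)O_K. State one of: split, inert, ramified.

ramifies in O_K

Since -298 ≢ 1 mod 4, the ring of integers is ℤ[√-298] with discriminant 4·(-298) = -1192.
disc(K) = -1192 = 2·(-596), so p = 2 is ramified.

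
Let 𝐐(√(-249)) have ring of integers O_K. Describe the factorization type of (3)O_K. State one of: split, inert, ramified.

ramified

Since -249 ≢ 1 mod 4, the ring of integers is ℤ[√-249] with discriminant 4·(-249) = -996.
Ramification test: 3 | -996. The prime 3 ramifies in K.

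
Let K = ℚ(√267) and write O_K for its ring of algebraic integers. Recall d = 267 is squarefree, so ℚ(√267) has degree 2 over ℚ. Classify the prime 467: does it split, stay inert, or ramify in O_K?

d = 267 ≡ 3 (mod 4), so O_K = ℤ[√267] and disc(K) = 4d = 1068.
467 ∤ 1068, so 467 is unramified.
Compute (267/467) via Euler: 267^((467-1)/2) mod 467 = 1, so (267/467) = 1.
Legendre symbol 1 ⇒ 467 is split.

467 splits in O_K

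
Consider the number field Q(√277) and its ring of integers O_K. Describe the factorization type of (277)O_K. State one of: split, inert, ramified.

277 mod 4 = 1, hence disc K = 277 and O_K = ℤ[(1+√277)/2].
Ramification test: 277 | 277. The prime 277 ramifies in K.

ramifies in O_K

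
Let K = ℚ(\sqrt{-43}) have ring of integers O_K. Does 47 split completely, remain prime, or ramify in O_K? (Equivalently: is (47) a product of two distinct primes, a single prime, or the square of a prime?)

split — (47) = 𝔭₁𝔭₂ with 𝔭₁ ≠ 𝔭₂

d = -43 ≡ 1 (mod 4), so O_K = ℤ[(1+√-43)/2] and disc(K) = d = -43.
Since gcd(47, -43) = 1 the prime 47 does not ramify.
Legendre symbol by Euler's criterion: (-43/47) ≡ (-43)^23 ≡ 1 (mod 47), i.e. (-43/47) = 1.
Legendre symbol 1 ⇒ 47 is split.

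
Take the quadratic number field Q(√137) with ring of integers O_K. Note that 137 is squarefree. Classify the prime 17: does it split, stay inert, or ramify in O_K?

137 mod 4 = 1, hence disc K = 137 and O_K = ℤ[(1+√137)/2].
17 ∤ 137, so 17 is unramified.
Euler's criterion: 137^8 mod 17 = 1. Thus (137|17) = 1.
Legendre symbol 1 ⇒ 17 is split.

split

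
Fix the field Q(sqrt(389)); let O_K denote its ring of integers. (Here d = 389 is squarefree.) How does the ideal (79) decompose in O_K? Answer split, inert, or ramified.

Since 389 ≡ 1 mod 4, the ring of integers is ℤ[(1+√389)/2] with discriminant 389.
Since gcd(79, 389) = 1 the prime 79 does not ramify.
Legendre symbol by Euler's criterion: (389/79) ≡ 389^39 ≡ 1 (mod 79), i.e. (389/79) = 1.
(389/79) = 1, so 79 splits.

splits completely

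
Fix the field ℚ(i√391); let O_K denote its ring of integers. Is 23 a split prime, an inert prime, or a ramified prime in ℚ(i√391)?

Since -391 ≡ 1 mod 4, the ring of integers is ℤ[(1+√-391)/2] with discriminant -391.
Ramification test: 23 | -391. The prime 23 ramifies in K.

p ramifies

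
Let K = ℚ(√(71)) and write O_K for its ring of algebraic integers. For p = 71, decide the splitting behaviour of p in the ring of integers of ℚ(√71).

71 mod 4 = 3, hence disc K = 4·71 = 284 and O_K = ℤ[√71].
disc(K) = 284 = 71·4, so p = 71 is ramified.

p ramifies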